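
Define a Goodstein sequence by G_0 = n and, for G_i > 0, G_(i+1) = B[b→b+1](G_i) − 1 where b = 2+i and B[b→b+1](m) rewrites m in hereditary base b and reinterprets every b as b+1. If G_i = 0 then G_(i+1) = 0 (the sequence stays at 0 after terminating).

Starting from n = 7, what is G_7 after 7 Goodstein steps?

(0) 7|_2 = 2^2 + 2 + 1 ↦ 3^3 + 3 + 1|_3 = 31 ⇒ 30
(1) 30|_3 = 3^3 + 3 ↦ 4^4 + 4|_4 = 260 ⇒ 259
(2) 259|_4 = 4^4 + 3 ↦ 5^5 + 3|_5 = 3128 ⇒ 3127
(3) 3127|_5 = 5^5 + 2 ↦ 6^6 + 2|_6 = 46658 ⇒ 46657
(4) 46657|_6 = 6^6 + 1 ↦ 7^7 + 1|_7 = 823544 ⇒ 823543
(5) 823543|_7 = 7^7 ↦ 8^8|_8 = 16777216 ⇒ 16777215
(6) 16777215|_8 = 7·8^7 + 7·8^6 + 7·8^5 + 7·8^4 + 7·8^3 + 7·8^2 + 7·8 + 7 ↦ 7·9^7 + 7·9^6 + 7·9^5 + 7·9^4 + 7·9^3 + 7·9^2 + 7·9 + 7|_9 = 37665880 ⇒ 37665879

37665879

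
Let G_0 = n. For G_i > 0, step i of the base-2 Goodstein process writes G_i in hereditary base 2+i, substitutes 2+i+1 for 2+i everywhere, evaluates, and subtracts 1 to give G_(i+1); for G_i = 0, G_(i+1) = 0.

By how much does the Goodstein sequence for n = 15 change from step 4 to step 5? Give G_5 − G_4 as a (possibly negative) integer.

(0) 15|_2 = 2^(2 + 1) + 2^2 + 2 + 1 ↦ 3^(3 + 1) + 3^3 + 3 + 1|_3 = 112 ⇒ 111
(1) 111|_3 = 3^(3 + 1) + 3^3 + 3 ↦ 4^(4 + 1) + 4^4 + 4|_4 = 1284 ⇒ 1283
(2) 1283|_4 = 4^(4 + 1) + 4^4 + 3 ↦ 5^(5 + 1) + 5^5 + 3|_5 = 18753 ⇒ 18752
(3) 18752|_5 = 5^(5 + 1) + 5^5 + 2 ↦ 6^(6 + 1) + 6^6 + 2|_6 = 326594 ⇒ 326593
(4) 326593|_6 = 6^(6 + 1) + 6^6 + 1 ↦ 7^(7 + 1) + 7^7 + 1|_7 = 6588345 ⇒ 6588344

6261751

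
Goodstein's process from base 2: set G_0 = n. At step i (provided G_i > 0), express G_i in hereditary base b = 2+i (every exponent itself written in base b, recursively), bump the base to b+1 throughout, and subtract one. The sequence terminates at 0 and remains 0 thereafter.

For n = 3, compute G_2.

G_0=3  [base 2] 2 + 1  →[2↦3]→  3 + 1 = 4  −1 ⇒ G_1=3
G_1=3  [base 3] 3  →[3↦4]→  4 = 4  −1 ⇒ G_2=3
G_2=3  [base 4] 3  →[4↦5]→  3 = 3  −1 ⇒ G_3=2

3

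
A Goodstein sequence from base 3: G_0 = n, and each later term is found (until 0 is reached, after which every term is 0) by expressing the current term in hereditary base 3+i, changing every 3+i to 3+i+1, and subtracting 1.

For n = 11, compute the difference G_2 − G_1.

(0) 11|_3 = 3^2 + 2 ↦ 4^2 + 2|_4 = 18 ⇒ 17
(1) 17|_4 = 4^2 + 1 ↦ 5^2 + 1|_5 = 26 ⇒ 25

8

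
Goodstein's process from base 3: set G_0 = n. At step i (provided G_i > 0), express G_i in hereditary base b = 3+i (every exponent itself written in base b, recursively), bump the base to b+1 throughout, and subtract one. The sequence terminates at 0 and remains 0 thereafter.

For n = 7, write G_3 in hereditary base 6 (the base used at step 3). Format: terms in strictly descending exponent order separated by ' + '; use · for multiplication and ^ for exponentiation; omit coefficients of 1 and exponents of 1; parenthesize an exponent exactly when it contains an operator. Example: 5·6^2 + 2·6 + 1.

[0] 7 ≡ 2·3 + 1 (base 3). Lift 4: 9. −1: 8.
[1] 8 ≡ 2·4 (base 4). Lift 5: 10. −1: 9.
[2] 9 ≡ 5 + 4 (base 5). Lift 6: 10. −1: 9.
[3] 9 ≡ 6 + 3 (base 6). Lift 7: 10. −1: 9.

6 + 3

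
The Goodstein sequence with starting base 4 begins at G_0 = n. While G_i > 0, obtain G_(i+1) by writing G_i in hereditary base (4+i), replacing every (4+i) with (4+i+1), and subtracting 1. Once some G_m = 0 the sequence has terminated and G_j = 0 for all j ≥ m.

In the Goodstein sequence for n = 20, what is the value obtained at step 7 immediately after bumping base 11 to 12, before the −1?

116

[0] 20 ≡ 4^2 + 4 (base 4). Lift 5: 30. −1: 29.
[1] 29 ≡ 5^2 + 4 (base 5). Lift 6: 40. −1: 39.
[2] 39 ≡ 6^2 + 3 (base 6). Lift 7: 52. −1: 51.
[3] 51 ≡ 7^2 + 2 (base 7). Lift 8: 66. −1: 65.
[4] 65 ≡ 8^2 + 1 (base 8). Lift 9: 82. −1: 81.
[5] 81 ≡ 9^2 (base 9). Lift 10: 100. −1: 99.
[6] 99 ≡ 9·10 + 9 (base 10). Lift 11: 108. −1: 107.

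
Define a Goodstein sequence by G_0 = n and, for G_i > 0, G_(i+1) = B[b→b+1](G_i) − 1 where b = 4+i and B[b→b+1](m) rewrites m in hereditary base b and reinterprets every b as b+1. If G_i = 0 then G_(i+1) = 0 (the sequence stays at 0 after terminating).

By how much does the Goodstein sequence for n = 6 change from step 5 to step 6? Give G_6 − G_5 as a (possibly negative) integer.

G_0 = 6. HB_4(6) = 4 + 2. Bump = 7. G_1 = 6.
G_1 = 6. HB_5(6) = 5 + 1. Bump = 7. G_2 = 6.
G_2 = 6. HB_6(6) = 6. Bump = 7. G_3 = 6.
G_3 = 6. HB_7(6) = 6. Bump = 6. G_4 = 5.
G_4 = 5. HB_8(5) = 5. Bump = 5. G_5 = 4.
G_5 = 4. HB_9(4) = 4. Bump = 4. G_6 = 3.

-1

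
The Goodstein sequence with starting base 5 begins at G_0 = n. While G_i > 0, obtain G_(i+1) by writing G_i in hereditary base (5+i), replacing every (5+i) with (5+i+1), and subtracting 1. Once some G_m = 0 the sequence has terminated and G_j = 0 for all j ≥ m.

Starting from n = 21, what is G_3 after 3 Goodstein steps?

29

i=0: 21 = 4·5 + 1 (b=5); 5→6: 4·6 + 1 = 25; 25−1 = 24
i=1: 24 = 4·6 (b=6); 6→7: 4·7 = 28; 28−1 = 27
i=2: 27 = 3·7 + 6 (b=7); 7→8: 3·8 + 6 = 30; 30−1 = 29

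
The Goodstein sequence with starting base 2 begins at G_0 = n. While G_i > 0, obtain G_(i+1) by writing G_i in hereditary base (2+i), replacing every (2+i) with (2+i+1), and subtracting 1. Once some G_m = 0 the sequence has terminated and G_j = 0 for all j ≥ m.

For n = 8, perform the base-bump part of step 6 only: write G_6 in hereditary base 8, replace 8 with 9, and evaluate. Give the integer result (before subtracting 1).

G_0 = 8. HB_2(8) = 2^(2 + 1). Bump = 81. G_1 = 80.
G_1 = 80. HB_3(80) = 2·3^3 + 2·3^2 + 2·3 + 2. Bump = 554. G_2 = 553.
G_2 = 553. HB_4(553) = 2·4^4 + 2·4^2 + 2·4 + 1. Bump = 6311. G_3 = 6310.
G_3 = 6310. HB_5(6310) = 2·5^5 + 2·5^2 + 2·5. Bump = 93396. G_4 = 93395.
G_4 = 93395. HB_6(93395) = 2·6^6 + 2·6^2 + 6 + 5. Bump = 1647196. G_5 = 1647195.
G_5 = 1647195. HB_7(1647195) = 2·7^7 + 2·7^2 + 7 + 4. Bump = 33554572. G_6 = 33554571.
G_6 = 33554571. HB_8(33554571) = 2·8^8 + 2·8^2 + 8 + 3. Bump = 774841152. G_7 = 774841151.

774841152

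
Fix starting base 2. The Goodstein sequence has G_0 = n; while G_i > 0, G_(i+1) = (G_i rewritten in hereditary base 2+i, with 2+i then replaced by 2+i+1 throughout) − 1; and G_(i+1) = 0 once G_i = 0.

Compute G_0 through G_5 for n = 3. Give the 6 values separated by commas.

3, 3, 3, 2, 1, 0

i=0: 3 = 2 + 1 (b=2); 2→3: 3 + 1 = 4; 4−1 = 3
i=1: 3 = 3 (b=3); 3→4: 4 = 4; 4−1 = 3
i=2: 3 = 3 (b=4); 4→5: 3 = 3; 3−1 = 2
i=3: 2 = 2 (b=5); 5→6: 2 = 2; 2−1 = 1
i=4: 1 = 1 (b=6); 6→7: 1 = 1; 1−1 = 0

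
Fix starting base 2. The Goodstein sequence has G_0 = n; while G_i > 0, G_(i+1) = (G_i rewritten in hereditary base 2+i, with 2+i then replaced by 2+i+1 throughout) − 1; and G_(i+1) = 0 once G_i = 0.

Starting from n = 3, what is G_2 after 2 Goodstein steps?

step 0: 3 = 2 + 1; sub 3 for 2: 3 + 1; = 4; G_1 = 4−1 = 3
step 1: 3 = 3; sub 4 for 3: 4; = 4; G_2 = 4−1 = 3
step 2: 3 = 3; sub 5 for 4: 3; = 3; G_3 = 3−1 = 2

3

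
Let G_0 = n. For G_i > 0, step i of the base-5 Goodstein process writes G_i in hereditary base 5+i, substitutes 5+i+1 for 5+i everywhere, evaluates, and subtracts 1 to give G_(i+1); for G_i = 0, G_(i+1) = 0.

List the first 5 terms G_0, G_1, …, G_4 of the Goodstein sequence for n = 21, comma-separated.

i=0: 21 = 4·5 + 1 (b=5); 5→6: 4·6 + 1 = 25; 25−1 = 24
i=1: 24 = 4·6 (b=6); 6→7: 4·7 = 28; 28−1 = 27
i=2: 27 = 3·7 + 6 (b=7); 7→8: 3·8 + 6 = 30; 30−1 = 29
i=3: 29 = 3·8 + 5 (b=8); 8→9: 3·9 + 5 = 32; 32−1 = 31

21, 24, 27, 29, 31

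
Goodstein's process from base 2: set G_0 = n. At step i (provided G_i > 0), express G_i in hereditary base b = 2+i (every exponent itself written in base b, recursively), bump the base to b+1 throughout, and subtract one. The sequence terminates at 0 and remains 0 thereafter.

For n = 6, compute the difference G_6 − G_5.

89204

[0] 6 ≡ 2^2 + 2 (base 2). Lift 3: 30. −1: 29.
[1] 29 ≡ 3^3 + 2 (base 3). Lift 4: 258. −1: 257.
[2] 257 ≡ 4^4 + 1 (base 4). Lift 5: 3126. −1: 3125.
[3] 3125 ≡ 5^5 (base 5). Lift 6: 46656. −1: 46655.
[4] 46655 ≡ 5·6^5 + 5·6^4 + 5·6^3 + 5·6^2 + 5·6 + 5 (base 6). Lift 7: 98040. −1: 98039.
[5] 98039 ≡ 5·7^5 + 5·7^4 + 5·7^3 + 5·7^2 + 5·7 + 4 (base 7). Lift 8: 187244. −1: 187243.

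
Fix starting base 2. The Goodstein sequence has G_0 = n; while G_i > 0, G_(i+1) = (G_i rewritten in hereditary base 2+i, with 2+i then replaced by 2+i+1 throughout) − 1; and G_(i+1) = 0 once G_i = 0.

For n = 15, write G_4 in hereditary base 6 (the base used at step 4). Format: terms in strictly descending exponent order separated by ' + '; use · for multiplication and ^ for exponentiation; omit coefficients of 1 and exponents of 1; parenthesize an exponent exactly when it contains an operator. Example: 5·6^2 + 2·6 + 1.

6^(6 + 1) + 6^6 + 1

step 0: 15 = 2^(2 + 1) + 2^2 + 2 + 1; sub 3 for 2: 3^(3 + 1) + 3^3 + 3 + 1; = 112; G_1 = 112−1 = 111
step 1: 111 = 3^(3 + 1) + 3^3 + 3; sub 4 for 3: 4^(4 + 1) + 4^4 + 4; = 1284; G_2 = 1284−1 = 1283
step 2: 1283 = 4^(4 + 1) + 4^4 + 3; sub 5 for 4: 5^(5 + 1) + 5^5 + 3; = 18753; G_3 = 18753−1 = 18752
step 3: 18752 = 5^(5 + 1) + 5^5 + 2; sub 6 for 5: 6^(6 + 1) + 6^6 + 2; = 326594; G_4 = 326594−1 = 326593
step 4: 326593 = 6^(6 + 1) + 6^6 + 1; sub 7 for 6: 7^(7 + 1) + 7^7 + 1; = 6588345; G_5 = 6588345−1 = 6588344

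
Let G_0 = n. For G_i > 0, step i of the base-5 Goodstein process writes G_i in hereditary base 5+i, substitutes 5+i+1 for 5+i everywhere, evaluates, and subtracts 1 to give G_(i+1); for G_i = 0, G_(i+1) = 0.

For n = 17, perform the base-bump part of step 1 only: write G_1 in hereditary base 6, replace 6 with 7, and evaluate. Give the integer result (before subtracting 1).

(0) 17|_5 = 3·5 + 2 ↦ 3·6 + 2|_6 = 20 ⇒ 19
(1) 19|_6 = 3·6 + 1 ↦ 3·7 + 1|_7 = 22 ⇒ 21

22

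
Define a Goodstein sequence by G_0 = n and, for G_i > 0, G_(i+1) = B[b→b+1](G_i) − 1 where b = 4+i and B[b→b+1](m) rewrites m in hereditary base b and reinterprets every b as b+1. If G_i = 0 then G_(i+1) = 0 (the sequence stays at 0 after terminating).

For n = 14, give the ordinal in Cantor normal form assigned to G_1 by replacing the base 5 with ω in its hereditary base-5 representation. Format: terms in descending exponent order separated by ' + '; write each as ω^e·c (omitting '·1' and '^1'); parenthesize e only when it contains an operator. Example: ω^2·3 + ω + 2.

(0) 14|_4 = 3·4 + 2 ↦ 3·5 + 2|_5 = 17 ⇒ 16
(1) 16|_5 = 3·5 + 1 ↦ 3·6 + 1|_6 = 19 ⇒ 18

ω·3 + 1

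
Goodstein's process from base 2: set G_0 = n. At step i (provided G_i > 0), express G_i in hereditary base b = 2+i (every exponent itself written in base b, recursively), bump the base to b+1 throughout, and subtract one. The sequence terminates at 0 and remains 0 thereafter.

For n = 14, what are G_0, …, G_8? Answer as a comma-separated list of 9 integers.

[0] 14 ≡ 2^(2 + 1) + 2^2 + 2 (base 2). Lift 3: 111. −1: 110.
[1] 110 ≡ 3^(3 + 1) + 3^3 + 2 (base 3). Lift 4: 1282. −1: 1281.
[2] 1281 ≡ 4^(4 + 1) + 4^4 + 1 (base 4). Lift 5: 18751. −1: 18750.
[3] 18750 ≡ 5^(5 + 1) + 5^5 (base 5). Lift 6: 326592. −1: 326591.
[4] 326591 ≡ 6^(6 + 1) + 5·6^5 + 5·6^4 + 5·6^3 + 5·6^2 + 5·6 + 5 (base 6). Lift 7: 5862841. −1: 5862840.
[5] 5862840 ≡ 7^(7 + 1) + 5·7^5 + 5·7^4 + 5·7^3 + 5·7^2 + 5·7 + 4 (base 7). Lift 8: 134404972. −1: 134404971.
[6] 134404971 ≡ 8^(8 + 1) + 5·8^5 + 5·8^4 + 5·8^3 + 5·8^2 + 5·8 + 3 (base 8). Lift 9: 3487116549. −1: 3487116548.
[7] 3487116548 ≡ 9^(9 + 1) + 5·9^5 + 5·9^4 + 5·9^3 + 5·9^2 + 5·9 + 2 (base 9). Lift 10: 100000555552. −1: 100000555551.

14, 110, 1281, 18750, 326591, 5862840, 134404971, 3487116548, 100000555551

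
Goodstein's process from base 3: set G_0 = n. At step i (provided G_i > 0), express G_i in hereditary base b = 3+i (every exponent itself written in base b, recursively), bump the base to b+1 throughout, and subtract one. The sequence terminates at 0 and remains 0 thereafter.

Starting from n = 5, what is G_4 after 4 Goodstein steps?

4

G_0 = 5. HB_3(5) = 3 + 2. Bump = 6. G_1 = 5.
G_1 = 5. HB_4(5) = 4 + 1. Bump = 6. G_2 = 5.
G_2 = 5. HB_5(5) = 5. Bump = 6. G_3 = 5.
G_3 = 5. HB_6(5) = 5. Bump = 5. G_4 = 4.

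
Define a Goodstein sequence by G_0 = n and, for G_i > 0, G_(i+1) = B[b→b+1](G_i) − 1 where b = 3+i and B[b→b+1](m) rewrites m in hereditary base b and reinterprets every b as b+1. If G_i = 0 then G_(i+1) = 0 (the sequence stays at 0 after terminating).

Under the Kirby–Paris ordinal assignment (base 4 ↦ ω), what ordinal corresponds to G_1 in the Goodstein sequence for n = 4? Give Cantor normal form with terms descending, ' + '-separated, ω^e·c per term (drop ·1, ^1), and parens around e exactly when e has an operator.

ω

(0) 4|_3 = 3 + 1 ↦ 4 + 1|_4 = 5 ⇒ 4
(1) 4|_4 = 4 ↦ 5|_5 = 5 ⇒ 4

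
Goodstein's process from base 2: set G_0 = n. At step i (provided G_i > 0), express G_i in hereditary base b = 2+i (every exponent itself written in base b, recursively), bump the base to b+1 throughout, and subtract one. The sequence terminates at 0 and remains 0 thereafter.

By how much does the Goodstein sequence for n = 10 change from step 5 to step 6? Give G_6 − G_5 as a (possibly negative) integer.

G_0=10  [base 2] 2^(2 + 1) + 2  →[2↦3]→  3^(3 + 1) + 3 = 84  −1 ⇒ G_1=83
G_1=83  [base 3] 3^(3 + 1) + 2  →[3↦4]→  4^(4 + 1) + 2 = 1026  −1 ⇒ G_2=1025
G_2=1025  [base 4] 4^(4 + 1) + 1  →[4↦5]→  5^(5 + 1) + 1 = 15626  −1 ⇒ G_3=15625
G_3=15625  [base 5] 5^(5 + 1)  →[5↦6]→  6^(6 + 1) = 279936  −1 ⇒ G_4=279935
G_4=279935  [base 6] 5·6^6 + 5·6^5 + 5·6^4 + 5·6^3 + 5·6^2 + 5·6 + 5  →[6↦7]→  5·7^7 + 5·7^5 + 5·7^4 + 5·7^3 + 5·7^2 + 5·7 + 5 = 4215755  −1 ⇒ G_5=4215754
G_5=4215754  [base 7] 5·7^7 + 5·7^5 + 5·7^4 + 5·7^3 + 5·7^2 + 5·7 + 4  →[7↦8]→  5·8^8 + 5·8^5 + 5·8^4 + 5·8^3 + 5·8^2 + 5·8 + 4 = 84073324  −1 ⇒ G_6=84073323

79857569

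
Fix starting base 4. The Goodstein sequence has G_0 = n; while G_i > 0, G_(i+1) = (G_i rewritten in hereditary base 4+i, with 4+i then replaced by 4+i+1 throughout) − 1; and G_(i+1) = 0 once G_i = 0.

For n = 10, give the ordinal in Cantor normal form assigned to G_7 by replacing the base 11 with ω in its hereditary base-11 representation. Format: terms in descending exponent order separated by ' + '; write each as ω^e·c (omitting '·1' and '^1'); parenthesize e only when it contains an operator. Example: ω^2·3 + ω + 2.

ω + 2

10 —HB4→ 2·4 + 2 —bump→ 2·5 + 2 = 12 —(−1)→ 11
11 —HB5→ 2·5 + 1 —bump→ 2·6 + 1 = 13 —(−1)→ 12
12 —HB6→ 2·6 —bump→ 2·7 = 14 —(−1)→ 13
13 —HB7→ 7 + 6 —bump→ 8 + 6 = 14 —(−1)→ 13
13 —HB8→ 8 + 5 —bump→ 9 + 5 = 14 —(−1)→ 13
13 —HB9→ 9 + 4 —bump→ 10 + 4 = 14 —(−1)→ 13
13 —HB10→ 10 + 3 —bump→ 11 + 3 = 14 —(−1)→ 13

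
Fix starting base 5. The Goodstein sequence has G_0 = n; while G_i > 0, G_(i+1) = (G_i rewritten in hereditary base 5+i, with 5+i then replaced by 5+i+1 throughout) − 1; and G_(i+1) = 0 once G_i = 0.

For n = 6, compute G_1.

6

G_0=6  [base 5] 5 + 1  →[5↦6]→  6 + 1 = 7  −1 ⇒ G_1=6
G_1=6  [base 6] 6  →[6↦7]→  7 = 7  −1 ⇒ G_2=6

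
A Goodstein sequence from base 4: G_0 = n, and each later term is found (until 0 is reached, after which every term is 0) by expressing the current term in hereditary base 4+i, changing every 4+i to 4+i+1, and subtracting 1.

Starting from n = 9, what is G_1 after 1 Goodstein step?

10

G_0 = 9. HB_4(9) = 2·4 + 1. Bump = 11. G_1 = 10.
G_1 = 10. HB_5(10) = 2·5. Bump = 12. G_2 = 11.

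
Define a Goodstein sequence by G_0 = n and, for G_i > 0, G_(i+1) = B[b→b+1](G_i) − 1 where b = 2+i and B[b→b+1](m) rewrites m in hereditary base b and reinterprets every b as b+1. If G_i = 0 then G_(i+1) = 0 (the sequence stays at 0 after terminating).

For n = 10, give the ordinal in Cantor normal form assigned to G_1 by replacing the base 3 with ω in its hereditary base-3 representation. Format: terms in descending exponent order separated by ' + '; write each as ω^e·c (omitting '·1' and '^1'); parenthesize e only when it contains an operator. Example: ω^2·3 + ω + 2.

ω^(ω + 1) + 2

G_0 = 10. HB_2(10) = 2^(2 + 1) + 2. Bump = 84. G_1 = 83.
G_1 = 83. HB_3(83) = 3^(3 + 1) + 2. Bump = 1026. G_2 = 1025.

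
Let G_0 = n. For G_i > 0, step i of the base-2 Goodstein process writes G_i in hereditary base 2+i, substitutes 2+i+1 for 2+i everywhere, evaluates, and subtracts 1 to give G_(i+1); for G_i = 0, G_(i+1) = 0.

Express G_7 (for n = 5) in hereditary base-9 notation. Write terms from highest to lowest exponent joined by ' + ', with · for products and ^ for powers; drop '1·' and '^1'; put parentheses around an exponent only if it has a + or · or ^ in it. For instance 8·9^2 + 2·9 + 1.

3·9^3 + 3·9^2 + 2·9 + 6

5 —HB2→ 2^2 + 1 —bump→ 3^3 + 1 = 28 —(−1)→ 27
27 —HB3→ 3^3 —bump→ 4^4 = 256 —(−1)→ 255
255 —HB4→ 3·4^3 + 3·4^2 + 3·4 + 3 —bump→ 3·5^3 + 3·5^2 + 3·5 + 3 = 468 —(−1)→ 467
467 —HB5→ 3·5^3 + 3·5^2 + 3·5 + 2 —bump→ 3·6^3 + 3·6^2 + 3·6 + 2 = 776 —(−1)→ 775
775 —HB6→ 3·6^3 + 3·6^2 + 3·6 + 1 —bump→ 3·7^3 + 3·7^2 + 3·7 + 1 = 1198 —(−1)→ 1197
1197 —HB7→ 3·7^3 + 3·7^2 + 3·7 —bump→ 3·8^3 + 3·8^2 + 3·8 = 1752 —(−1)→ 1751
1751 —HB8→ 3·8^3 + 3·8^2 + 2·8 + 7 —bump→ 3·9^3 + 3·9^2 + 2·9 + 7 = 2455 —(−1)→ 2454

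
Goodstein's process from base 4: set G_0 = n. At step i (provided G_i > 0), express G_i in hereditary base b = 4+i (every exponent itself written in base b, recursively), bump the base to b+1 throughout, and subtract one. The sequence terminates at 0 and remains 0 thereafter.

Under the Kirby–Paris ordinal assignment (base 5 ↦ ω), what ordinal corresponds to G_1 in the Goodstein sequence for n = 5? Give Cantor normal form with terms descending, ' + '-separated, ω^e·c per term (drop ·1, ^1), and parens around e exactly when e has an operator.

5 —HB4→ 4 + 1 —bump→ 5 + 1 = 6 —(−1)→ 5
5 —HB5→ 5 —bump→ 6 = 6 —(−1)→ 5

ω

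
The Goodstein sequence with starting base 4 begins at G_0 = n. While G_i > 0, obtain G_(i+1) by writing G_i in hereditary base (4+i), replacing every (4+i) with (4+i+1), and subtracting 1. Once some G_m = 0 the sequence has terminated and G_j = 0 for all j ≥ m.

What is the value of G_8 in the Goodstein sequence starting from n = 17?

base 4: 17 = 4^2 + 1; at 5: 5^2 + 1 = 26; next = 25
base 5: 25 = 5^2; at 6: 6^2 = 36; next = 35
base 6: 35 = 5·6 + 5; at 7: 5·7 + 5 = 40; next = 39
base 7: 39 = 5·7 + 4; at 8: 5·8 + 4 = 44; next = 43
base 8: 43 = 5·8 + 3; at 9: 5·9 + 3 = 48; next = 47
base 9: 47 = 5·9 + 2; at 10: 5·10 + 2 = 52; next = 51
base 10: 51 = 5·10 + 1; at 11: 5·11 + 1 = 56; next = 55
base 11: 55 = 5·11; at 12: 5·12 = 60; next = 59

59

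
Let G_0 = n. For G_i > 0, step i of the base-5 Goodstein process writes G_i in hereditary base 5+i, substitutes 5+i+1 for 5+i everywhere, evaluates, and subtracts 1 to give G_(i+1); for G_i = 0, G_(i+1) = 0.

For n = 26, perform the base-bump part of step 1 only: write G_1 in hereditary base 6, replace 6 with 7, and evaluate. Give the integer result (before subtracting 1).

49

[0] 26 ≡ 5^2 + 1 (base 5). Lift 6: 37. −1: 36.
[1] 36 ≡ 6^2 (base 6). Lift 7: 49. −1: 48.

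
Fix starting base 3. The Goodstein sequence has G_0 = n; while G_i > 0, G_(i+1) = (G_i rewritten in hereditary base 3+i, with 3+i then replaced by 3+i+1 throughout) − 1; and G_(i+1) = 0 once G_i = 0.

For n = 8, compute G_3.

8 —HB3→ 2·3 + 2 —bump→ 2·4 + 2 = 10 —(−1)→ 9
9 —HB4→ 2·4 + 1 —bump→ 2·5 + 1 = 11 —(−1)→ 10
10 —HB5→ 2·5 —bump→ 2·6 = 12 —(−1)→ 11
11 —HB6→ 6 + 5 —bump→ 7 + 5 = 12 —(−1)→ 11

11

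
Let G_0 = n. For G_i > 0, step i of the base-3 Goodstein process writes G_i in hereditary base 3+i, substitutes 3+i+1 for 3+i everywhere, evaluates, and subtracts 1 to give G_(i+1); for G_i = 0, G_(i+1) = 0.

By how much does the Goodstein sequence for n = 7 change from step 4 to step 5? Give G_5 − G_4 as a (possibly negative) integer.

0

G_0 = 7. HB_3(7) = 2·3 + 1. Bump = 9. G_1 = 8.
G_1 = 8. HB_4(8) = 2·4. Bump = 10. G_2 = 9.
G_2 = 9. HB_5(9) = 5 + 4. Bump = 10. G_3 = 9.
G_3 = 9. HB_6(9) = 6 + 3. Bump = 10. G_4 = 9.
G_4 = 9. HB_7(9) = 7 + 2. Bump = 10. G_5 = 9.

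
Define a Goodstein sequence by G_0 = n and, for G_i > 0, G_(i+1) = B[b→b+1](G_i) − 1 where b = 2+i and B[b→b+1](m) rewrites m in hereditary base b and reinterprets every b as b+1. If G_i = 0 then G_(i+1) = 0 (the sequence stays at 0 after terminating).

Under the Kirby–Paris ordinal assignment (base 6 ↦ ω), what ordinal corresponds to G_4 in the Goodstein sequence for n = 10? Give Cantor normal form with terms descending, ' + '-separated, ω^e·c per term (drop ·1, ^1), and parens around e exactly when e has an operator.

ω^ω·5 + ω^5·5 + ω^4·5 + ω^3·5 + ω^2·5 + ω·5 + 5

[0] 10 ≡ 2^(2 + 1) + 2 (base 2). Lift 3: 84. −1: 83.
[1] 83 ≡ 3^(3 + 1) + 2 (base 3). Lift 4: 1026. −1: 1025.
[2] 1025 ≡ 4^(4 + 1) + 1 (base 4). Lift 5: 15626. −1: 15625.
[3] 15625 ≡ 5^(5 + 1) (base 5). Lift 6: 279936. −1: 279935.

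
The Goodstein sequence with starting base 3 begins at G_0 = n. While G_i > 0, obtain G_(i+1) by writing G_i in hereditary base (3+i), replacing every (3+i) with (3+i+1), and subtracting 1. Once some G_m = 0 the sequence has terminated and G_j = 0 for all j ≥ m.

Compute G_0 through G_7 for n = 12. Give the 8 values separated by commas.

(0) 12|_3 = 3^2 + 3 ↦ 4^2 + 4|_4 = 20 ⇒ 19
(1) 19|_4 = 4^2 + 3 ↦ 5^2 + 3|_5 = 28 ⇒ 27
(2) 27|_5 = 5^2 + 2 ↦ 6^2 + 2|_6 = 38 ⇒ 37
(3) 37|_6 = 6^2 + 1 ↦ 7^2 + 1|_7 = 50 ⇒ 49
(4) 49|_7 = 7^2 ↦ 8^2|_8 = 64 ⇒ 63
(5) 63|_8 = 7·8 + 7 ↦ 7·9 + 7|_9 = 70 ⇒ 69
(6) 69|_9 = 7·9 + 6 ↦ 7·10 + 6|_10 = 76 ⇒ 75

12, 19, 27, 37, 49, 63, 69, 75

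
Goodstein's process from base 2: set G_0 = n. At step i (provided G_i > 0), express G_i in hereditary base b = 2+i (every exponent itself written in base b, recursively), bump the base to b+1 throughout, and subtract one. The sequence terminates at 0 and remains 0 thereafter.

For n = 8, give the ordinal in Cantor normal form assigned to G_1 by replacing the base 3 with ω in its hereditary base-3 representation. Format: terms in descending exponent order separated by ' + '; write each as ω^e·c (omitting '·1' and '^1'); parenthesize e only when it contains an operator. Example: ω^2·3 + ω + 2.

base 2: 8 = 2^(2 + 1); at 3: 3^(3 + 1) = 81; next = 80
base 3: 80 = 2·3^3 + 2·3^2 + 2·3 + 2; at 4: 2·4^4 + 2·4^2 + 2·4 + 2 = 554; next = 553

ω^ω·2 + ω^2·2 + ω·2 + 2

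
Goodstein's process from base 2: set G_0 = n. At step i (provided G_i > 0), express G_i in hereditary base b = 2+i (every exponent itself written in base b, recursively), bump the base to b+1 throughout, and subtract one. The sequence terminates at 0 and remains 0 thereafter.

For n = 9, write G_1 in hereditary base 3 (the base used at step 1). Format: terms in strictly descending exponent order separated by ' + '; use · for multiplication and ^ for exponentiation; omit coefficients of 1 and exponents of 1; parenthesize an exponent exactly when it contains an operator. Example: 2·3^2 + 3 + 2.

9 —HB2→ 2^(2 + 1) + 1 —bump→ 3^(3 + 1) + 1 = 82 —(−1)→ 81
81 —HB3→ 3^(3 + 1) —bump→ 4^(4 + 1) = 1024 —(−1)→ 1023

3^(3 + 1)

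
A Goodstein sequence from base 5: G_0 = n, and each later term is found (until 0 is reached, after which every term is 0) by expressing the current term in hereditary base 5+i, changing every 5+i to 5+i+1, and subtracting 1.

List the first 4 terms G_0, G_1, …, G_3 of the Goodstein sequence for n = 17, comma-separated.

17, 19, 21, 23

G_0 = 17. HB_5(17) = 3·5 + 2. Bump = 20. G_1 = 19.
G_1 = 19. HB_6(19) = 3·6 + 1. Bump = 22. G_2 = 21.
G_2 = 21. HB_7(21) = 3·7. Bump = 24. G_3 = 23.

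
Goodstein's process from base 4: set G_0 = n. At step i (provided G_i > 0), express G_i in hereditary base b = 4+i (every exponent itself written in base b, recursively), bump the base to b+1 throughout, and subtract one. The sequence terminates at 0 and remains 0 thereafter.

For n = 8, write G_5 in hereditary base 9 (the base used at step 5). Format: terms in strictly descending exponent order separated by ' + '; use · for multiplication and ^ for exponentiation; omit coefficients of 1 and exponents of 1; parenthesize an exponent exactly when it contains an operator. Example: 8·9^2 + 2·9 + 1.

i=0: 8 = 2·4 (b=4); 4→5: 2·5 = 10; 10−1 = 9
i=1: 9 = 5 + 4 (b=5); 5→6: 6 + 4 = 10; 10−1 = 9
i=2: 9 = 6 + 3 (b=6); 6→7: 7 + 3 = 10; 10−1 = 9
i=3: 9 = 7 + 2 (b=7); 7→8: 8 + 2 = 10; 10−1 = 9
i=4: 9 = 8 + 1 (b=8); 8→9: 9 + 1 = 10; 10−1 = 9
i=5: 9 = 9 (b=9); 9→10: 10 = 10; 10−1 = 9

9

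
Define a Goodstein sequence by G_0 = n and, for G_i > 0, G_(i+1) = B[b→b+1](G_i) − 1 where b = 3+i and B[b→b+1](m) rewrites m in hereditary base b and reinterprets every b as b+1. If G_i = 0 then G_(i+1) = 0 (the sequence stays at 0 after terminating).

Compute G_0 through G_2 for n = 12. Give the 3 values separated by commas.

12 —HB3→ 3^2 + 3 —bump→ 4^2 + 4 = 20 —(−1)→ 19
19 —HB4→ 4^2 + 3 —bump→ 5^2 + 3 = 28 —(−1)→ 27

12, 19, 27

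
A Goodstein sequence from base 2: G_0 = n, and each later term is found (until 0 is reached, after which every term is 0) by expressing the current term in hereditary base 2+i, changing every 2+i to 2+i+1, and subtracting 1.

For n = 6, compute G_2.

257

[0] 6 ≡ 2^2 + 2 (base 2). Lift 3: 30. −1: 29.
[1] 29 ≡ 3^3 + 2 (base 3). Lift 4: 258. −1: 257.
[2] 257 ≡ 4^4 + 1 (base 4). Lift 5: 3126. −1: 3125.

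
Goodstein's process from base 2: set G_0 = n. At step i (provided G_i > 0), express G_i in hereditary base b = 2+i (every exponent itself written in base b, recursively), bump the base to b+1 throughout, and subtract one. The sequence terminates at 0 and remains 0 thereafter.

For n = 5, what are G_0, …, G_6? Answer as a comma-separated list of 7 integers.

G_0 = 5. HB_2(5) = 2^2 + 1. Bump = 28. G_1 = 27.
G_1 = 27. HB_3(27) = 3^3. Bump = 256. G_2 = 255.
G_2 = 255. HB_4(255) = 3·4^3 + 3·4^2 + 3·4 + 3. Bump = 468. G_3 = 467.
G_3 = 467. HB_5(467) = 3·5^3 + 3·5^2 + 3·5 + 2. Bump = 776. G_4 = 775.
G_4 = 775. HB_6(775) = 3·6^3 + 3·6^2 + 3·6 + 1. Bump = 1198. G_5 = 1197.
G_5 = 1197. HB_7(1197) = 3·7^3 + 3·7^2 + 3·7. Bump = 1752. G_6 = 1751.

5, 27, 255, 467, 775, 1197, 1751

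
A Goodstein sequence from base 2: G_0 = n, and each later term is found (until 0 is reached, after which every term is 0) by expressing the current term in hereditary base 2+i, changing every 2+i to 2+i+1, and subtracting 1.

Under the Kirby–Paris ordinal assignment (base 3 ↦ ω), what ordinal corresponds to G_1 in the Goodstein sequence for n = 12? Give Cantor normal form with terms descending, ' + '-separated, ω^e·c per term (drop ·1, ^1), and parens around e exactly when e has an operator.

12 —HB2→ 2^(2 + 1) + 2^2 —bump→ 3^(3 + 1) + 3^3 = 108 —(−1)→ 107
107 —HB3→ 3^(3 + 1) + 2·3^2 + 2·3 + 2 —bump→ 4^(4 + 1) + 2·4^2 + 2·4 + 2 = 1066 —(−1)→ 1065

ω^(ω + 1) + ω^2·2 + ω·2 + 2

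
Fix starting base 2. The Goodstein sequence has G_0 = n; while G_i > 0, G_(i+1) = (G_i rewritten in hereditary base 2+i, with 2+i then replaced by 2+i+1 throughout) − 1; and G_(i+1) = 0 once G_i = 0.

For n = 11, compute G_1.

84

G_0=11  [base 2] 2^(2 + 1) + 2 + 1  →[2↦3]→  3^(3 + 1) + 3 + 1 = 85  −1 ⇒ G_1=84
G_1=84  [base 3] 3^(3 + 1) + 3  →[3↦4]→  4^(4 + 1) + 4 = 1028  −1 ⇒ G_2=1027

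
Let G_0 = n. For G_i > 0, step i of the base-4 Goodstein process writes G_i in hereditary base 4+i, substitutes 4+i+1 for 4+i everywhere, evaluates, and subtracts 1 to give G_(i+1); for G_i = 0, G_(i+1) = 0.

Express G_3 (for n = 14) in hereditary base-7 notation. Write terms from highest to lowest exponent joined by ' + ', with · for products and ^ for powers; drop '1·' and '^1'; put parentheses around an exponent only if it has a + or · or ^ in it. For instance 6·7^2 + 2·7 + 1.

2·7 + 6

step 0: 14 = 3·4 + 2; sub 5 for 4: 3·5 + 2; = 17; G_1 = 17−1 = 16
step 1: 16 = 3·5 + 1; sub 6 for 5: 3·6 + 1; = 19; G_2 = 19−1 = 18
step 2: 18 = 3·6; sub 7 for 6: 3·7; = 21; G_3 = 21−1 = 20
step 3: 20 = 2·7 + 6; sub 8 for 7: 2·8 + 6; = 22; G_4 = 22−1 = 21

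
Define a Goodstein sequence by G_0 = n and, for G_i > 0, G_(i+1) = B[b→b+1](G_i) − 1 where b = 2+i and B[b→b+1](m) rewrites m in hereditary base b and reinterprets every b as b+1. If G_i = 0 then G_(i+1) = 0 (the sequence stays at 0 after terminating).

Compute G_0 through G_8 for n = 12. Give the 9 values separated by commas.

12, 107, 1065, 15685, 280019, 5764910, 134217867, 3486784574, 100000000211

G_0=12  [base 2] 2^(2 + 1) + 2^2  →[2↦3]→  3^(3 + 1) + 3^3 = 108  −1 ⇒ G_1=107
G_1=107  [base 3] 3^(3 + 1) + 2·3^2 + 2·3 + 2  →[3↦4]→  4^(4 + 1) + 2·4^2 + 2·4 + 2 = 1066  −1 ⇒ G_2=1065
G_2=1065  [base 4] 4^(4 + 1) + 2·4^2 + 2·4 + 1  →[4↦5]→  5^(5 + 1) + 2·5^2 + 2·5 + 1 = 15686  −1 ⇒ G_3=15685
G_3=15685  [base 5] 5^(5 + 1) + 2·5^2 + 2·5  →[5↦6]→  6^(6 + 1) + 2·6^2 + 2·6 = 280020  −1 ⇒ G_4=280019
G_4=280019  [base 6] 6^(6 + 1) + 2·6^2 + 6 + 5  →[6↦7]→  7^(7 + 1) + 2·7^2 + 7 + 5 = 5764911  −1 ⇒ G_5=5764910
G_5=5764910  [base 7] 7^(7 + 1) + 2·7^2 + 7 + 4  →[7↦8]→  8^(8 + 1) + 2·8^2 + 8 + 4 = 134217868  −1 ⇒ G_6=134217867
G_6=134217867  [base 8] 8^(8 + 1) + 2·8^2 + 8 + 3  →[8↦9]→  9^(9 + 1) + 2·9^2 + 9 + 3 = 3486784575  −1 ⇒ G_7=3486784574
G_7=3486784574  [base 9] 9^(9 + 1) + 2·9^2 + 9 + 2  →[9↦10]→  10^(10 + 1) + 2·10^2 + 10 + 2 = 100000000212  −1 ⇒ G_8=100000000211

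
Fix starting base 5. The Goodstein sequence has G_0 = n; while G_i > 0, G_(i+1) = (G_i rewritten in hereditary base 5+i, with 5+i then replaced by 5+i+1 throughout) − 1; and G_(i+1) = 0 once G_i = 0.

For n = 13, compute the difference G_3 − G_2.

[0] 13 ≡ 2·5 + 3 (base 5). Lift 6: 15. −1: 14.
[1] 14 ≡ 2·6 + 2 (base 6). Lift 7: 16. −1: 15.
[2] 15 ≡ 2·7 + 1 (base 7). Lift 8: 17. −1: 16.

1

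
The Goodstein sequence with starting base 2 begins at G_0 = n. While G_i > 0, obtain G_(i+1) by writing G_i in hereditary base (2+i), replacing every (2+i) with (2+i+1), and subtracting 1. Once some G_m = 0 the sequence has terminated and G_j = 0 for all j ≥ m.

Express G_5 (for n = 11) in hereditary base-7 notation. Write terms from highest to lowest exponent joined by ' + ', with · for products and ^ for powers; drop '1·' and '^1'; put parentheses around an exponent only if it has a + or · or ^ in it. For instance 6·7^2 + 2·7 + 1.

(0) 11|_2 = 2^(2 + 1) + 2 + 1 ↦ 3^(3 + 1) + 3 + 1|_3 = 85 ⇒ 84
(1) 84|_3 = 3^(3 + 1) + 3 ↦ 4^(4 + 1) + 4|_4 = 1028 ⇒ 1027
(2) 1027|_4 = 4^(4 + 1) + 3 ↦ 5^(5 + 1) + 3|_5 = 15628 ⇒ 15627
(3) 15627|_5 = 5^(5 + 1) + 2 ↦ 6^(6 + 1) + 2|_6 = 279938 ⇒ 279937
(4) 279937|_6 = 6^(6 + 1) + 1 ↦ 7^(7 + 1) + 1|_7 = 5764802 ⇒ 5764801
(5) 5764801|_7 = 7^(7 + 1) ↦ 8^(8 + 1)|_8 = 134217728 ⇒ 134217727

7^(7 + 1)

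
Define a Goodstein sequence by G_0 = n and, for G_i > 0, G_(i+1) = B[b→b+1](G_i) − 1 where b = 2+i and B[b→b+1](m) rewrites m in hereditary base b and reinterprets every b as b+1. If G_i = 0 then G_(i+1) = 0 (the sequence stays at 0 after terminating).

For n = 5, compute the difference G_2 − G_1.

228

G_0 = 5. HB_2(5) = 2^2 + 1. Bump = 28. G_1 = 27.
G_1 = 27. HB_3(27) = 3^3. Bump = 256. G_2 = 255.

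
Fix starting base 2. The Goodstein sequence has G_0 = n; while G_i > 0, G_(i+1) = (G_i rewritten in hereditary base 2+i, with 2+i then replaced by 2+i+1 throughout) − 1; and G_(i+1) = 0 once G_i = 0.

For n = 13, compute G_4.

280711

13 —HB2→ 2^(2 + 1) + 2^2 + 1 —bump→ 3^(3 + 1) + 3^3 + 1 = 109 —(−1)→ 108
108 —HB3→ 3^(3 + 1) + 3^3 —bump→ 4^(4 + 1) + 4^4 = 1280 —(−1)→ 1279
1279 —HB4→ 4^(4 + 1) + 3·4^3 + 3·4^2 + 3·4 + 3 —bump→ 5^(5 + 1) + 3·5^3 + 3·5^2 + 3·5 + 3 = 16093 —(−1)→ 16092
16092 —HB5→ 5^(5 + 1) + 3·5^3 + 3·5^2 + 3·5 + 2 —bump→ 6^(6 + 1) + 3·6^3 + 3·6^2 + 3·6 + 2 = 280712 —(−1)→ 280711
280711 —HB6→ 6^(6 + 1) + 3·6^3 + 3·6^2 + 3·6 + 1 —bump→ 7^(7 + 1) + 3·7^3 + 3·7^2 + 3·7 + 1 = 5765999 —(−1)→ 5765998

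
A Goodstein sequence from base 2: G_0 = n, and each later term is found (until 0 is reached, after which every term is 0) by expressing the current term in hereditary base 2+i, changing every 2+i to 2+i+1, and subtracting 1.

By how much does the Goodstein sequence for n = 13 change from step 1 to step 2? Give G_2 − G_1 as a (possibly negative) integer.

base 2: 13 = 2^(2 + 1) + 2^2 + 1; at 3: 3^(3 + 1) + 3^3 + 1 = 109; next = 108
base 3: 108 = 3^(3 + 1) + 3^3; at 4: 4^(4 + 1) + 4^4 = 1280; next = 1279

1171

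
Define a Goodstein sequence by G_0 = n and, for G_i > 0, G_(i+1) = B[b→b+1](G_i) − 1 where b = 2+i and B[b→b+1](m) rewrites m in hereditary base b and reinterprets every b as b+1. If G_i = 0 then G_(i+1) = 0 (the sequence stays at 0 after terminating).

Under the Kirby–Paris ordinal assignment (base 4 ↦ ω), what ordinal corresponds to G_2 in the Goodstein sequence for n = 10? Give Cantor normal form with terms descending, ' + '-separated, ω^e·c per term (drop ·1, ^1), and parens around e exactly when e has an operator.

step 0: 10 = 2^(2 + 1) + 2; sub 3 for 2: 3^(3 + 1) + 3; = 84; G_1 = 84−1 = 83
step 1: 83 = 3^(3 + 1) + 2; sub 4 for 3: 4^(4 + 1) + 2; = 1026; G_2 = 1026−1 = 1025
step 2: 1025 = 4^(4 + 1) + 1; sub 5 for 4: 5^(5 + 1) + 1; = 15626; G_3 = 15626−1 = 15625

ω^(ω + 1) + 1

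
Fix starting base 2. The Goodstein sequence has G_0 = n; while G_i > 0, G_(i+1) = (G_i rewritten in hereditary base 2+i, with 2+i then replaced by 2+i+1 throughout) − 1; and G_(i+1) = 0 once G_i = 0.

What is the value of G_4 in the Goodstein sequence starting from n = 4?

step 0: 4 = 2^2; sub 3 for 2: 3^3; = 27; G_1 = 27−1 = 26
step 1: 26 = 2·3^2 + 2·3 + 2; sub 4 for 3: 2·4^2 + 2·4 + 2; = 42; G_2 = 42−1 = 41
step 2: 41 = 2·4^2 + 2·4 + 1; sub 5 for 4: 2·5^2 + 2·5 + 1; = 61; G_3 = 61−1 = 60
step 3: 60 = 2·5^2 + 2·5; sub 6 for 5: 2·6^2 + 2·6; = 84; G_4 = 84−1 = 83
step 4: 83 = 2·6^2 + 6 + 5; sub 7 for 6: 2·7^2 + 7 + 5; = 110; G_5 = 110−1 = 109

83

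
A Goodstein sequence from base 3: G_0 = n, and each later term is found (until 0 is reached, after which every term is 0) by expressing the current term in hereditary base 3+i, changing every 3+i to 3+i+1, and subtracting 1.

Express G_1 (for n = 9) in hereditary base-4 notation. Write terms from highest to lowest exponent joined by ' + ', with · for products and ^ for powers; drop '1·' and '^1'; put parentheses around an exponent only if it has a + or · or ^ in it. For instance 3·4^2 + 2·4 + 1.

3·4 + 3

[0] 9 ≡ 3^2 (base 3). Lift 4: 16. −1: 15.
[1] 15 ≡ 3·4 + 3 (base 4). Lift 5: 18. −1: 17.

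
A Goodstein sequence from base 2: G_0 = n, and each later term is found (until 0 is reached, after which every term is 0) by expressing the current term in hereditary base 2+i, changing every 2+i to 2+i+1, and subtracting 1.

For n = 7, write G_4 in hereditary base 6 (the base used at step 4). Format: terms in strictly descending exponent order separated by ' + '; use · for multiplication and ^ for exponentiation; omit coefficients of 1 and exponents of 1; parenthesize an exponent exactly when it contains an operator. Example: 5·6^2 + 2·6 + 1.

6^6 + 1

(0) 7|_2 = 2^2 + 2 + 1 ↦ 3^3 + 3 + 1|_3 = 31 ⇒ 30
(1) 30|_3 = 3^3 + 3 ↦ 4^4 + 4|_4 = 260 ⇒ 259
(2) 259|_4 = 4^4 + 3 ↦ 5^5 + 3|_5 = 3128 ⇒ 3127
(3) 3127|_5 = 5^5 + 2 ↦ 6^6 + 2|_6 = 46658 ⇒ 46657
(4) 46657|_6 = 6^6 + 1 ↦ 7^7 + 1|_7 = 823544 ⇒ 823543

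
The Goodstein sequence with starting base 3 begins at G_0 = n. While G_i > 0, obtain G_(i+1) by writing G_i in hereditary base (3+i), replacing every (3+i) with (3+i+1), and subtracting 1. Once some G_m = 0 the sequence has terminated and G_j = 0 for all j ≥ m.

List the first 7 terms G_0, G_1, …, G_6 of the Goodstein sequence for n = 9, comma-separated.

G_0 = 9. HB_3(9) = 3^2. Bump = 16. G_1 = 15.
G_1 = 15. HB_4(15) = 3·4 + 3. Bump = 18. G_2 = 17.
G_2 = 17. HB_5(17) = 3·5 + 2. Bump = 20. G_3 = 19.
G_3 = 19. HB_6(19) = 3·6 + 1. Bump = 22. G_4 = 21.
G_4 = 21. HB_7(21) = 3·7. Bump = 24. G_5 = 23.
G_5 = 23. HB_8(23) = 2·8 + 7. Bump = 25. G_6 = 24.

9, 15, 17, 19, 21, 23, 24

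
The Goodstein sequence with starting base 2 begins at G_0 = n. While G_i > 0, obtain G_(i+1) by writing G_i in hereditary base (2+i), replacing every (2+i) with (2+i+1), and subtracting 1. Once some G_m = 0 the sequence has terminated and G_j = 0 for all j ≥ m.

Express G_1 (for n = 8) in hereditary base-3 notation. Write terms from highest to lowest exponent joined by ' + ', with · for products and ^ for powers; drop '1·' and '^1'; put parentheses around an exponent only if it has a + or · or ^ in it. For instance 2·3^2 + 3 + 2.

step 0: 8 = 2^(2 + 1); sub 3 for 2: 3^(3 + 1); = 81; G_1 = 81−1 = 80
step 1: 80 = 2·3^3 + 2·3^2 + 2·3 + 2; sub 4 for 3: 2·4^4 + 2·4^2 + 2·4 + 2; = 554; G_2 = 554−1 = 553

2·3^3 + 2·3^2 + 2·3 + 2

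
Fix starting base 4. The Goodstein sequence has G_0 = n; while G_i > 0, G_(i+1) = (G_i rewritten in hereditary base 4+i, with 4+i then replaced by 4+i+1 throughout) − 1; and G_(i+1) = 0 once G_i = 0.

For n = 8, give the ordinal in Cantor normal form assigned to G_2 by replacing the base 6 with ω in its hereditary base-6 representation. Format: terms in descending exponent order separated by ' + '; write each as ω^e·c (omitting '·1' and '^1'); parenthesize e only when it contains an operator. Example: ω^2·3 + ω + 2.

ω + 3

[0] 8 ≡ 2·4 (base 4). Lift 5: 10. −1: 9.
[1] 9 ≡ 5 + 4 (base 5). Lift 6: 10. −1: 9.
[2] 9 ≡ 6 + 3 (base 6). Lift 7: 10. −1: 9.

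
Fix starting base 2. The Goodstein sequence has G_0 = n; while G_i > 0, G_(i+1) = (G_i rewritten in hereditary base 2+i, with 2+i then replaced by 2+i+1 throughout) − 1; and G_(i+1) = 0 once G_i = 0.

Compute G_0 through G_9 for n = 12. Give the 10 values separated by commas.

G_0=12  [base 2] 2^(2 + 1) + 2^2  →[2↦3]→  3^(3 + 1) + 3^3 = 108  −1 ⇒ G_1=107
G_1=107  [base 3] 3^(3 + 1) + 2·3^2 + 2·3 + 2  →[3↦4]→  4^(4 + 1) + 2·4^2 + 2·4 + 2 = 1066  −1 ⇒ G_2=1065
G_2=1065  [base 4] 4^(4 + 1) + 2·4^2 + 2·4 + 1  →[4↦5]→  5^(5 + 1) + 2·5^2 + 2·5 + 1 = 15686  −1 ⇒ G_3=15685
G_3=15685  [base 5] 5^(5 + 1) + 2·5^2 + 2·5  →[5↦6]→  6^(6 + 1) + 2·6^2 + 2·6 = 280020  −1 ⇒ G_4=280019
G_4=280019  [base 6] 6^(6 + 1) + 2·6^2 + 6 + 5  →[6↦7]→  7^(7 + 1) + 2·7^2 + 7 + 5 = 5764911  −1 ⇒ G_5=5764910
G_5=5764910  [base 7] 7^(7 + 1) + 2·7^2 + 7 + 4  →[7↦8]→  8^(8 + 1) + 2·8^2 + 8 + 4 = 134217868  −1 ⇒ G_6=134217867
G_6=134217867  [base 8] 8^(8 + 1) + 2·8^2 + 8 + 3  →[8↦9]→  9^(9 + 1) + 2·9^2 + 9 + 3 = 3486784575  −1 ⇒ G_7=3486784574
G_7=3486784574  [base 9] 9^(9 + 1) + 2·9^2 + 9 + 2  →[9↦10]→  10^(10 + 1) + 2·10^2 + 10 + 2 = 100000000212  −1 ⇒ G_8=100000000211
G_8=100000000211  [base 10] 10^(10 + 1) + 2·10^2 + 10 + 1  →[10↦11]→  11^(11 + 1) + 2·11^2 + 11 + 1 = 3138428376975  −1 ⇒ G_9=3138428376974

12, 107, 1065, 15685, 280019, 5764910, 134217867, 3486784574, 100000000211, 3138428376974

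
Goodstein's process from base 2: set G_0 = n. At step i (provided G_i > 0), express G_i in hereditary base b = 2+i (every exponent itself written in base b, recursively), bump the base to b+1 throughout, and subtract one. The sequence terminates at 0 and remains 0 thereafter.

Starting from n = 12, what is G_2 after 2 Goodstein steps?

1065

G_0=12  [base 2] 2^(2 + 1) + 2^2  →[2↦3]→  3^(3 + 1) + 3^3 = 108  −1 ⇒ G_1=107
G_1=107  [base 3] 3^(3 + 1) + 2·3^2 + 2·3 + 2  →[3↦4]→  4^(4 + 1) + 2·4^2 + 2·4 + 2 = 1066  −1 ⇒ G_2=1065
G_2=1065  [base 4] 4^(4 + 1) + 2·4^2 + 2·4 + 1  →[4↦5]→  5^(5 + 1) + 2·5^2 + 2·5 + 1 = 15686  −1 ⇒ G_3=15685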